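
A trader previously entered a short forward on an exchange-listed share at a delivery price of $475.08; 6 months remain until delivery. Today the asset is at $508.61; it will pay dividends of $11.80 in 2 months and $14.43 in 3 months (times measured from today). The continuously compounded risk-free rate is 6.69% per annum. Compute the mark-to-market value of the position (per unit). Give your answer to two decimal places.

PV(remaining dividends) I = 11.80·e^(−0.0669·2/12) + 14.43·e^(−0.0669·3/12) = 25.8598
Current forward F = (S − I)·e^(rT) = (508.61 − 25.8598)·e^(0.0669·6/12) = 482.7502 × 1.034016 = 499.1714
Value (long) = (F − K)·e^(−rT) = (499.1714 − 475.08) × 0.967103 = 23.2989
Short position value = −(long value) = -$23.30

-$23.30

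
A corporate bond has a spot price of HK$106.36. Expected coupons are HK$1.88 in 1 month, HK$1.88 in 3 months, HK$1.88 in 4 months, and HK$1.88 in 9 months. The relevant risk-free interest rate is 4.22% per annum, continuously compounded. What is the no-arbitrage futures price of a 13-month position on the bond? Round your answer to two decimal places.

HK$103.58

PV(coupons) I = 1.88·e^(−0.0422·1/12) + 1.88·e^(−0.0422·3/12) + 1.88·e^(−0.0422·4/12) + 1.88·e^(−0.0422·9/12)
I = 1.8734 + 1.8603 + 1.8537 + 1.8214 = 7.4088
F = (S − I)·e^(rT) = (106.36 − 7.4088) · e^(0.0422·13/12)
= 98.9512 · e^0.045717 = 98.9512 × 1.046778 = HK$103.58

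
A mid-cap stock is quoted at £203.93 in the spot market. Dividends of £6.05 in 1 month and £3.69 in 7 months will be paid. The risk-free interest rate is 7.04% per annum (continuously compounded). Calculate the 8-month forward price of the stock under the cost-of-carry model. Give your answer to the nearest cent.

£203.71

PV(dividends) I = 6.05·e^(−0.0704·1/12) + 3.69·e^(−0.0704·7/12)
I = 6.0146 + 3.5415 = 9.5561
F = (S − I)·e^(rT) = (203.93 − 9.5561) · e^(0.0704·8/12)
= 194.3739 · e^0.046933 = 194.3739 × 1.048052 = £203.71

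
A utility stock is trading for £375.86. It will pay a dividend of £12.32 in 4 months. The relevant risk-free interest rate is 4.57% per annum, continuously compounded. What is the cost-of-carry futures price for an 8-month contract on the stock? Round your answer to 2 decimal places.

PV(dividends) I = 12.32·e^(−0.0457·4/12)
I = 12.1337
F = (S − I)·e^(rT) = (375.86 − 12.1337) · e^(0.0457·8/12)
= 363.7263 · e^0.030467 = 363.7263 × 1.030936 = £374.98

£374.98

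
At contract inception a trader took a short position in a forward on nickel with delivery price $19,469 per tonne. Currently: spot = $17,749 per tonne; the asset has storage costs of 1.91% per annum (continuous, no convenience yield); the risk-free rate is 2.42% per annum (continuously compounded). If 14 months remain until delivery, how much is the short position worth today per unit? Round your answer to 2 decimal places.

$778.07 per tonne

Current fair forward for the remaining 14 months: F = S·e^((r + u)·T), (r + u) = 0.0242 + 0.0191 = 0.0433
F = 17749 · e^(0.0433 × 14/12) = 17749 × 1.05181439 = 18668.6536
Value of long forward = (F − K)·e^(−rT) = (18668.6536 − 19469) · e^(−0.0242·14/12)
= -800.3464 × 0.97216150 = -778.07
Short position value = −(long value) = $778.07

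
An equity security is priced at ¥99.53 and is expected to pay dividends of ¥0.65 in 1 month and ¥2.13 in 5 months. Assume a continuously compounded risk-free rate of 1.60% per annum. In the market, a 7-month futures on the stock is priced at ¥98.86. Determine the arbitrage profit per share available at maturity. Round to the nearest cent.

PV(dividends) I = 0.65·e^(−0.0160·1/12) + 2.13·e^(−0.0160·5/12) = 2.7650
Fair futures F* = (S − I)·e^(rT) = (99.53 − 2.7650)·e^0.009333 = 96.7650 × 1.009377 = 97.6724
Market ¥98.86 > fair 97.6724: forward overpriced → cash-and-carry (borrow at r, buy the stock and collect the dividends, short the forward).
Profit at T = |F_mkt − F*| = |98.86 − 97.6724| = ¥1.19 per share

¥1.19 per share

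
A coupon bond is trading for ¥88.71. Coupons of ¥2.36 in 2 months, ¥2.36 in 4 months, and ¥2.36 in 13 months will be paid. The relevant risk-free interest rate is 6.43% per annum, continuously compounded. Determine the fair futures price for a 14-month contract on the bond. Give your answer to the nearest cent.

PV(coupons) I = 2.36·e^(−0.0643·2/12) + 2.36·e^(−0.0643·4/12) + 2.36·e^(−0.0643·13/12)
I = 2.3348 + 2.3100 + 2.2012 = 6.8460
F = (S − I)·e^(rT) = (88.71 − 6.8460) · e^(0.0643·14/12)
= 81.8640 · e^0.075017 = 81.8640 × 1.077902 = ¥88.24

¥88.24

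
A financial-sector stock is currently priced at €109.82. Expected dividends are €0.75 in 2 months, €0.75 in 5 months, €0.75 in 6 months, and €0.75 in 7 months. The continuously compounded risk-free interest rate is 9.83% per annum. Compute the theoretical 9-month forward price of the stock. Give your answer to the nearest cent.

€115.12

PV(dividends) I = 0.75·e^(−0.0983·2/12) + 0.75·e^(−0.0983·5/12) + 0.75·e^(−0.0983·6/12) + 0.75·e^(−0.0983·7/12)
I = 0.7378 + 0.7199 + 0.7140 + 0.7082 = 2.8799
F = (S − I)·e^(rT) = (109.82 − 2.8799) · e^(0.0983·9/12)
= 106.9401 · e^0.073725 = 106.9401 × 1.076511 = €115.12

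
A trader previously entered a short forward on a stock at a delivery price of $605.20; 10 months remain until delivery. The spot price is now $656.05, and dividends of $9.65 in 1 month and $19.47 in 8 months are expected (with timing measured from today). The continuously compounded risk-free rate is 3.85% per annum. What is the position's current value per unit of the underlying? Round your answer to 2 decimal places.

-$41.36

PV(remaining dividends) I = 9.65·e^(−0.0385·1/12) + 19.47·e^(−0.0385·8/12) = 28.5957
Current forward F = (S − I)·e^(rT) = (656.05 − 28.5957)·e^(0.0385·10/12) = 627.4543 × 1.032604 = 647.9118
Value (long) = (F − K)·e^(−rT) = (647.9118 − 605.20) × 0.968426 = 41.3632
Short position value = −(long value) = -$41.36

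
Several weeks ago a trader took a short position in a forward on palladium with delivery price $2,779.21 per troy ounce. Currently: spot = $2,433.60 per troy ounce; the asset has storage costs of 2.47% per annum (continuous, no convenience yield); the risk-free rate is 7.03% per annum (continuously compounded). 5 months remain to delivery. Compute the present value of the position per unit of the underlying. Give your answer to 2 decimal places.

$240.21 per troy ounce

Current fair forward for the remaining 5 months: F = S·e^((r + u)·T), (r + u) = 0.0703 + 0.0247 = 0.0950
F = 2433.60 · e^(0.0950 × 5/12) = 2433.60 × 1.04037719 = 2531.8619
Value of long forward = (F − K)·e^(−rT) = (2531.8619 − 2779.21) · e^(−0.0703·5/12)
= -247.3481 × 0.97113318 = -240.21
Short position value = −(long value) = $240.21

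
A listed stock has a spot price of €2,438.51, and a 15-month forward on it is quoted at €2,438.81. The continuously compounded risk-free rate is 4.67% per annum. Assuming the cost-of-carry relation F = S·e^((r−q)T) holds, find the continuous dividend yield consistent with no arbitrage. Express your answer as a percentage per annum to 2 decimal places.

From F = S·e^((r−q)T): (r − q) = ln(F/S)/T
ln(2438.81/2438.51) = ln(1.000123) = 0.000123
(r − q) = 0.000123 / (15/12) = 0.000098
q = r − ln(F/S)/T = 0.0467 − 0.000098 = 0.046602
q = 4.66%

4.66%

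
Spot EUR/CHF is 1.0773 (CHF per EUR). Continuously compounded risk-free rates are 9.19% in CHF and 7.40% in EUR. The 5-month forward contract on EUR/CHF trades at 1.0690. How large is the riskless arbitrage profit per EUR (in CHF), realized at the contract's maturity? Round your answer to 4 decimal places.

Fair forward: F* = S·e^(carry·T), with carry = (r_CHF − r_EUR) = 0.0919 − 0.0740 = 0.0179
F* = 1.0773 · e^(0.0179 × 5/12) = 1.0773 · e^0.007458 = 1.0773 × 1.007486 = 1.0854
Market 1.0690 < fair 1.0854: forward underpriced → reverse cash-and-carry (short spot, go long the forward).
At maturity, profit = |F_mkt − F*| = |1.0690 − 1.0854| = 0.0164 per EUR (in CHF)

0.0164 per EUR (in CHF)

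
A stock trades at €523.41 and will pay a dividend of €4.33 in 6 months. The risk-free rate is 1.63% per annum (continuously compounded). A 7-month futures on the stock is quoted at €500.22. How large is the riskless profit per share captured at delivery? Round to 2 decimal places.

PV(dividends) I = 4.33·e^(−0.0163·6/12) = 4.2949
Fair futures F* = (S − I)·e^(rT) = (523.41 − 4.2949)·e^0.009508 = 519.1151 × 1.009553 = 524.0742
Market €500.22 < fair 524.0742: forward underpriced → reverse cash-and-carry (short the stock, invest proceeds at r, pay the dividends, go long the forward).
Profit at T = |F_mkt − F*| = |500.22 − 524.0742| = €23.85 per share

€23.85 per share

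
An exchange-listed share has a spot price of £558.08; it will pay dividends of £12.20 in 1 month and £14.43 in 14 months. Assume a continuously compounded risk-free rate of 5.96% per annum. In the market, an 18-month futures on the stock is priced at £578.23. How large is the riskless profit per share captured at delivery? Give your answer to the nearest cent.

PV(dividends) I = 12.20·e^(−0.0596·1/12) + 14.43·e^(−0.0596·14/12) = 25.6003
Fair futures F* = (S − I)·e^(rT) = (558.08 − 25.6003)·e^0.089400 = 532.4797 × 1.093518 = 582.2761
Market £578.23 < fair 582.2761: forward underpriced → reverse cash-and-carry (short the stock, invest proceeds at r, pay the dividends, go long the forward).
Profit at T = |F_mkt − F*| = |578.23 − 582.2761| = £4.05 per share

£4.05 per share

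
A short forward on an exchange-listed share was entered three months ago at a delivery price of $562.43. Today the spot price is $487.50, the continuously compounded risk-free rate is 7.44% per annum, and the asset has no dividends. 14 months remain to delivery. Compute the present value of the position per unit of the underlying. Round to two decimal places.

$28.17

Current fair forward for the remaining 14 months: F = S·e^(r·T), r = 0.0744
F = 487.50 · e^(0.0744 × 14/12) = 487.50 × 1.090679 = 531.7060
Value of long forward = (F − K)·e^(−rT) = (531.7060 − 562.43) · e^(−0.0744·14/12)
= -30.7240 × 0.916860 = -28.17
Short position value = −(long value) = $28.17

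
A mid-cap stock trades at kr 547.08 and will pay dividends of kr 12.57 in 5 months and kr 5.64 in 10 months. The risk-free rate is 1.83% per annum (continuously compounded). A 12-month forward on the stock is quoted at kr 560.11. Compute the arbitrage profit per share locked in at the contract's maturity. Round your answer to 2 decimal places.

kr 21.29 per share

PV(dividends) I = 12.57·e^(−0.0183·5/12) + 5.64·e^(−0.0183·10/12) = 18.0292
Fair forward F* = (S − I)·e^(rT) = (547.08 − 18.0292)·e^0.018300 = 529.0508 × 1.018468 = 538.8213
Market kr 560.11 > fair 538.8213: forward overpriced → cash-and-carry (borrow at r, buy the stock and collect the dividends, short the forward).
Profit at T = |F_mkt − F*| = |560.11 − 538.8213| = kr 21.29 per share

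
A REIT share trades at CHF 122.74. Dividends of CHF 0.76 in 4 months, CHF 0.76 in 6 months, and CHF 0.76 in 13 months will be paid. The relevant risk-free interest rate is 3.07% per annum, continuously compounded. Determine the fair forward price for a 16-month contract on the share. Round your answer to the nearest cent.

CHF 125.54

PV(dividends) I = 0.76·e^(−0.0307·4/12) + 0.76·e^(−0.0307·6/12) + 0.76·e^(−0.0307·13/12)
I = 0.7523 + 0.7484 + 0.7351 = 2.2358
F = (S − I)·e^(rT) = (122.74 − 2.2358) · e^(0.0307·16/12)
= 120.5042 · e^0.040933 = 120.5042 × 1.041782 = CHF 125.54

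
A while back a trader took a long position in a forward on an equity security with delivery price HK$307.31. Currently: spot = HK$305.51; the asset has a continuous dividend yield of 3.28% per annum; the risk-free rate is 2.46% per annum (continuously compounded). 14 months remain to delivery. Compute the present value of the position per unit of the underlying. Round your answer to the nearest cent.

-HK$4.58

Current fair forward for the remaining 14 months: F = S·e^((r − q)·T), (r − q) = 0.0246 − 0.0328 = -0.0082
F = 305.51 · e^(-0.0082 × 14/12) = 305.51 × 0.990479 = 302.6012
Value of long forward = (F − K)·e^(−rT) = (302.6012 − 307.31) · e^(−0.0246·14/12)
= -4.7088 × 0.971708 = -4.58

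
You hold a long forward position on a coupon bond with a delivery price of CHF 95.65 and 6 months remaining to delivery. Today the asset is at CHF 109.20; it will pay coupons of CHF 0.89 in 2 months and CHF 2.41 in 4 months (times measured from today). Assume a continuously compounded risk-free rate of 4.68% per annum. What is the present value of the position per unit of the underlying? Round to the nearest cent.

PV(remaining coupons) I = 0.89·e^(−0.0468·2/12) + 2.41·e^(−0.0468·4/12) = 3.2558
Current forward F = (S − I)·e^(rT) = (109.20 − 3.2558)·e^(0.0468·6/12) = 105.9442 × 1.023676 = 108.4525
Value (long) = (F − K)·e^(−rT) = (108.4525 − 95.65) × 0.976872 = 12.5064
Value = CHF 12.51

CHF 12.51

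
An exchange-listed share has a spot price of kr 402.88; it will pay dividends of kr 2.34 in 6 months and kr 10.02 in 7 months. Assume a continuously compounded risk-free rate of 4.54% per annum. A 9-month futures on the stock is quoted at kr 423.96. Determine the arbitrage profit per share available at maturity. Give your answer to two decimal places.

PV(dividends) I = 2.34·e^(−0.0454·6/12) + 10.02·e^(−0.0454·7/12) = 12.0456
Fair futures F* = (S − I)·e^(rT) = (402.88 − 12.0456)·e^0.034050 = 390.8344 × 1.034636 = 404.3713
Market kr 423.96 > fair 404.3713: forward overpriced → cash-and-carry (borrow at r, buy the stock and collect the dividends, short the forward).
Profit at T = |F_mkt − F*| = |423.96 − 404.3713| = kr 19.59 per share

kr 19.59 per share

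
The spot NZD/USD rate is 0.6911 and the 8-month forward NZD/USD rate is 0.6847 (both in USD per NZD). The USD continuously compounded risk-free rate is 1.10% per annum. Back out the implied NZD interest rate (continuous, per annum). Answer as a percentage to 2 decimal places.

F = S·e^((r_USD − r_NZD)T) ⇒ r_NZD = r_USD − ln(F/S)/T
ln(0.6847/0.6911) = -0.009304; /(8/12) = -0.013956
r_NZD = 0.0110 + 0.013956 = 0.024956
r_NZD = 2.50%

2.50%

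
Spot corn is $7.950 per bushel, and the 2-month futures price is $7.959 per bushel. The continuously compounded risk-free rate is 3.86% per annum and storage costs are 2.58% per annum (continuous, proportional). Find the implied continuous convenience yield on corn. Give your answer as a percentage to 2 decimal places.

5.76%

F = S·e^((r+u−y)T) ⇒ (r+u−y) = ln(F/S)/T
ln(7.959/7.950) = 0.001131; /T ⇒ 0.006786
y = r + u − ln(F/S)/T = 0.0386 + 0.0258 − 0.006786 = 0.057614
y = 5.76%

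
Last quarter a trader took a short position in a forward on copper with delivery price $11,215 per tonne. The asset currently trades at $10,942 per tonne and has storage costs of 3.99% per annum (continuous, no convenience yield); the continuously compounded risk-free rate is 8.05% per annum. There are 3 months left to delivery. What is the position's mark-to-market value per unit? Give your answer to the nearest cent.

Current fair forward for the remaining 3 months: F = S·e^((r + u)·T), (r + u) = 0.0805 + 0.0399 = 0.1204
F = 10942 · e^(0.1204 × 3/12) = 10942 × 1.03055758 = 11276.3610
Value of long forward = (F − K)·e^(−rT) = (11276.3610 − 11215) · e^(−0.0805·3/12)
= 61.3610 × 0.98007616 = 60.14
Short position value = −(long value) = -$60.14

-$60.14 per tonne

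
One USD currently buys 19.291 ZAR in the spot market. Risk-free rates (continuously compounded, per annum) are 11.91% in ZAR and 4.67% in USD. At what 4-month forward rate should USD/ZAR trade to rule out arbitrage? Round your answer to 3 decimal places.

F = S·e^((r_ZAR − r_USD)T) = 19.291 · e^((0.1191 − 0.0467) × 4/12)
= 19.291 · e^0.024133 = 19.291 × 1.024427
F = 19.762 ZAR per USD

19.762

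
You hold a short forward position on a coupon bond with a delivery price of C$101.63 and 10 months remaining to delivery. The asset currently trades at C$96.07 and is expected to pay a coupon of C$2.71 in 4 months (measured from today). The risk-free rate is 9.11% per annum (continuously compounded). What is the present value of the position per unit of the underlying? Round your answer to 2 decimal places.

C$0.76

PV(remaining coupons) I = 2.71·e^(−0.0911·4/12) = 2.6289
Current forward F = (S − I)·e^(rT) = (96.07 − 2.6289)·e^(0.0911·10/12) = 93.4411 × 1.078873 = 100.8111
Value (long) = (F − K)·e^(−rT) = (100.8111 − 101.63) × 0.926893 = -0.7590
Short position value = −(long value) = C$0.76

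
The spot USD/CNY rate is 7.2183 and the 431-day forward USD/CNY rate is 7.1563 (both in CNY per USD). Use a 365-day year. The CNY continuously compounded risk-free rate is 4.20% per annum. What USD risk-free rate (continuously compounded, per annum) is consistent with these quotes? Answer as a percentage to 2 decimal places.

F = S·e^((r_CNY − r_USD)T) ⇒ r_USD = r_CNY − ln(F/S)/T
ln(7.1563/7.2183) = -0.008626; /(431/365) = -0.007305
r_USD = 0.0420 + 0.007305 = 0.049305
r_USD = 4.93%

4.93%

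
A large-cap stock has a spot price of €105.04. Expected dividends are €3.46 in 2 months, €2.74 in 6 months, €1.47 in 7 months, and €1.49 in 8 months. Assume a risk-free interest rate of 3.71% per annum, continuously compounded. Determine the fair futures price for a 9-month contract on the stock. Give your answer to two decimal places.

PV(dividends) I = 3.46·e^(−0.0371·2/12) + 2.74·e^(−0.0371·6/12) + 1.47·e^(−0.0371·7/12) + 1.49·e^(−0.0371·8/12)
I = 3.4387 + 2.6896 + 1.4385 + 1.4536 = 9.0204
F = (S − I)·e^(rT) = (105.04 − 9.0204) · e^(0.0371·9/12)
= 96.0196 · e^0.027825 = 96.0196 × 1.028216 = €98.73

€98.73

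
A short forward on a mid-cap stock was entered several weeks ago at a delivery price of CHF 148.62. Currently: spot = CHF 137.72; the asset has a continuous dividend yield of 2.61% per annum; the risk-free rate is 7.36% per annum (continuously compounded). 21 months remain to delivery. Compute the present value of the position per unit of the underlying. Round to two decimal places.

-CHF 0.91

Current fair forward for the remaining 21 months: F = S·e^((r − q)·T), (r − q) = 0.0736 − 0.0261 = 0.0475
F = 137.72 · e^(0.0475 × 21/12) = 137.72 × 1.086678 = 149.6573
Value of long forward = (F − K)·e^(−rT) = (149.6573 − 148.62) · e^(−0.0736·21/12)
= 1.0373 × 0.879150 = 0.91
Short position value = −(long value) = -CHF 0.91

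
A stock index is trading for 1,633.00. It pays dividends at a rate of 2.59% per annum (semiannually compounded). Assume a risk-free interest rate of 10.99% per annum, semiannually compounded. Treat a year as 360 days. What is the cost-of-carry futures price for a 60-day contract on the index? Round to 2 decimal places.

1,655.26

F = S · (1+r/2)^(2T) / (1+q/2)^(2T)
= 1633.00 × 1.01799105 / 1.00429817 = 1633.00 × 1.01363428
F = 1,655.26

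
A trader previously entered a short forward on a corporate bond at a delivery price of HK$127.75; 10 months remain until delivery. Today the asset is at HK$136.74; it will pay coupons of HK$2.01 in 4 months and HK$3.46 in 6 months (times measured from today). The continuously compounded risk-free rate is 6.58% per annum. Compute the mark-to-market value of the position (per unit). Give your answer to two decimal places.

PV(remaining coupons) I = 2.01·e^(−0.0658·4/12) + 3.46·e^(−0.0658·6/12) = 5.3144
Current forward F = (S − I)·e^(rT) = (136.74 − 5.3144)·e^(0.0658·10/12) = 131.4256 × 1.056365 = 138.8334
Value (long) = (F − K)·e^(−rT) = (138.8334 − 127.75) × 0.946643 = 10.4920
Short position value = −(long value) = -HK$10.49

-HK$10.49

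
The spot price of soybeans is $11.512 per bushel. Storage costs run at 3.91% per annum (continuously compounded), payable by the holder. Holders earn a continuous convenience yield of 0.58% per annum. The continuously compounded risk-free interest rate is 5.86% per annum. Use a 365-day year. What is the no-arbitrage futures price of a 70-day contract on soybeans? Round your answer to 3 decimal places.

$11.717 per bushel

Net carry = r + u − y = 0.0586 + 0.0391 − 0.0058 = 0.0919
F = S·e^((r+u−y)T) = 11.512 · e^(0.0919 × 70/365) = 11.512 · e^0.017625
= 11.512 × 1.017781 = $11.717 per bushel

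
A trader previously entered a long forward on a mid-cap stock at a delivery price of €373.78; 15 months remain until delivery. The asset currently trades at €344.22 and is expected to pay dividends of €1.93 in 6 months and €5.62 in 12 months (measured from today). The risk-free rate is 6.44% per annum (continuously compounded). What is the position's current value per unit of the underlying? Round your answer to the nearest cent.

PV(remaining dividends) I = 1.93·e^(−0.0644·6/12) + 5.62·e^(−0.0644·12/12) = 7.1383
Current forward F = (S − I)·e^(rT) = (344.22 − 7.1383)·e^(0.0644·15/12) = 337.0817 × 1.083829 = 365.3389
Value (long) = (F − K)·e^(−rT) = (365.3389 − 373.78) × 0.922655 = -7.7882
Value = -€7.79

-€7.79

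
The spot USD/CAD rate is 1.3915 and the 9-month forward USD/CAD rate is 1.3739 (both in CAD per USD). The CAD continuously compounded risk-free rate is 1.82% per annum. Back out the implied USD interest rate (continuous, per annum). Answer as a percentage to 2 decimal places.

3.52%

F = S·e^((r_CAD − r_USD)T) ⇒ r_USD = r_CAD − ln(F/S)/T
ln(1.3739/1.3915) = -0.012729; /(9/12) = -0.016972
r_USD = 0.0182 + 0.016972 = 0.035172
r_USD = 3.52%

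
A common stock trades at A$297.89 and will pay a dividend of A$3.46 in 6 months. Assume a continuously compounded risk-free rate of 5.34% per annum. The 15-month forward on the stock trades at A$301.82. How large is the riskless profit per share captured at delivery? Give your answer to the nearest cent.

PV(dividends) I = 3.46·e^(−0.0534·6/12) = 3.3688
Fair forward F* = (S − I)·e^(rT) = (297.89 − 3.3688)·e^0.066750 = 294.5212 × 1.069028 = 314.8514
Market A$301.82 < fair 314.8514: forward underpriced → reverse cash-and-carry (short the stock, invest proceeds at r, pay the dividends, go long the forward).
Profit at T = |F_mkt − F*| = |301.82 − 314.8514| = A$13.03 per share

A$13.03 per share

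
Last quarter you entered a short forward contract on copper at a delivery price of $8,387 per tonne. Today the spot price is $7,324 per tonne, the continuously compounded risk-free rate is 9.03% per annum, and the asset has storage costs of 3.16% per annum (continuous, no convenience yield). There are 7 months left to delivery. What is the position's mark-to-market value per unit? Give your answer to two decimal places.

$496.39 per tonne

Current fair forward for the remaining 7 months: F = S·e^((r + u)·T), (r + u) = 0.0903 + 0.0316 = 0.1219
F = 7324 · e^(0.1219 × 7/12) = 7324 × 1.07369754 = 7863.7608
Value of long forward = (F − K)·e^(−rT) = (7863.7608 − 8387) · e^(−0.0903·7/12)
= -523.2392 × 0.94868829 = -496.39
Short position value = −(long value) = $496.39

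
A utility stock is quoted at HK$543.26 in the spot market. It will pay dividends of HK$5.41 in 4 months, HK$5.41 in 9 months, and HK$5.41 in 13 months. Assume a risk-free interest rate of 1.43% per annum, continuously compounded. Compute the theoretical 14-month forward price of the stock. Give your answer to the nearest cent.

PV(dividends) I = 5.41·e^(−0.0143·4/12) + 5.41·e^(−0.0143·9/12) + 5.41·e^(−0.0143·13/12)
I = 5.3843 + 5.3523 + 5.3268 = 16.0634
F = (S − I)·e^(rT) = (543.26 − 16.0634) · e^(0.0143·14/12)
= 527.1966 · e^0.016683 = 527.1966 × 1.016823 = HK$536.07

HK$536.07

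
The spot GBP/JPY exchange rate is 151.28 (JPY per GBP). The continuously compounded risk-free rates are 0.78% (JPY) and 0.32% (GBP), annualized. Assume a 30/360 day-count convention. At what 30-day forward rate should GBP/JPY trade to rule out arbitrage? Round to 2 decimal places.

F = S·e^((r_JPY − r_GBP)T) = 151.28 · e^((0.0078 − 0.0032) × 30/360)
= 151.28 · e^0.000383 = 151.28 × 1.000383
F = 151.34 JPY per GBP

151.34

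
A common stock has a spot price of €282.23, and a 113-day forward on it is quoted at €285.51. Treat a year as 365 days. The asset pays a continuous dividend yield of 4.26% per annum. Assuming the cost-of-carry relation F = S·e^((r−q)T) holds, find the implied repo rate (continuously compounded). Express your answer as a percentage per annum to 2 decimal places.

From F = S·e^((r−q)T): (r − q) = ln(F/S)/T
ln(285.51/282.23) = ln(1.011622) = 0.011555
(r − q) = 0.011555 / (113/365) = 0.037324
r = ln(F/S)/T + q = 0.037324 + 0.0426 = 0.079924
r = 7.99%

7.99%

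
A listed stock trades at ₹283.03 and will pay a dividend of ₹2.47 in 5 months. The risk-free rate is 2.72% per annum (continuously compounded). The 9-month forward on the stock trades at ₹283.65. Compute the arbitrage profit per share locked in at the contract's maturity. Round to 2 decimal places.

PV(dividends) I = 2.47·e^(−0.0272·5/12) = 2.4422
Fair forward F* = (S − I)·e^(rT) = (283.03 − 2.4422)·e^0.020400 = 280.5878 × 1.020610 = 286.3707
Market ₹283.65 < fair 286.3707: forward underpriced → reverse cash-and-carry (short the stock, invest proceeds at r, pay the dividends, go long the forward).
Profit at T = |F_mkt − F*| = |283.65 − 286.3707| = ₹2.72 per share

₹2.72 per share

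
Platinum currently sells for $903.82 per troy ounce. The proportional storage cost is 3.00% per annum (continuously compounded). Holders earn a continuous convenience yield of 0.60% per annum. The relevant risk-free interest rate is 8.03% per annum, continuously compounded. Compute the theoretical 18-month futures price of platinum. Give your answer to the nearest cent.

$1,056.88 per troy ounce

Net carry = r + u − y = 0.0803 + 0.0300 − 0.0060 = 0.1043
F = S·e^((r+u−y)T) = 903.82 · e^(0.1043 × 18/12) = 903.82 · e^0.156450
= 903.82 × 1.169352 = $1,056.88 per troy ounce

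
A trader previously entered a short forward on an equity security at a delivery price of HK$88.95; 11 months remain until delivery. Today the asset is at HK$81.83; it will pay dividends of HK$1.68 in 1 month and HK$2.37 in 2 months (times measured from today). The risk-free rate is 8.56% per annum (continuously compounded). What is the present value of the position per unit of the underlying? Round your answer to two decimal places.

HK$4.41

PV(remaining dividends) I = 1.68·e^(−0.0856·1/12) + 2.37·e^(−0.0856·2/12) = 4.0045
Current forward F = (S − I)·e^(rT) = (81.83 − 4.0045)·e^(0.0856·11/12) = 77.8255 × 1.081627 = 84.1782
Value (long) = (F − K)·e^(−rT) = (84.1782 − 88.95) × 0.924533 = -4.4117
Short position value = −(long value) = HK$4.41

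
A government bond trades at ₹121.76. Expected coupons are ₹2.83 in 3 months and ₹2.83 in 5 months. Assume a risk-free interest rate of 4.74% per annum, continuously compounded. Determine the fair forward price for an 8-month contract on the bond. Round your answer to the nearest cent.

PV(coupons) I = 2.83·e^(−0.0474·3/12) + 2.83·e^(−0.0474·5/12)
I = 2.7967 + 2.7747 = 5.5714
F = (S − I)·e^(rT) = (121.76 − 5.5714) · e^(0.0474·8/12)
= 116.1886 · e^0.031600 = 116.1886 × 1.032105 = ₹119.92

₹119.92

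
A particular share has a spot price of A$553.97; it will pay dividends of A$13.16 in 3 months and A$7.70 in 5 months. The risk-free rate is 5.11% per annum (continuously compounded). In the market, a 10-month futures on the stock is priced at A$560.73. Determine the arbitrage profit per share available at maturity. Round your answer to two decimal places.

A$4.08 per share

PV(dividends) I = 13.16·e^(−0.0511·3/12) + 7.70·e^(−0.0511·5/12) = 20.5307
Fair futures F* = (S − I)·e^(rT) = (553.97 − 20.5307)·e^0.042583 = 533.4393 × 1.043503 = 556.6455
Market A$560.73 > fair 556.6455: forward overpriced → cash-and-carry (borrow at r, buy the stock and collect the dividends, short the forward).
Profit at T = |F_mkt − F*| = |560.73 − 556.6455| = A$4.08 per share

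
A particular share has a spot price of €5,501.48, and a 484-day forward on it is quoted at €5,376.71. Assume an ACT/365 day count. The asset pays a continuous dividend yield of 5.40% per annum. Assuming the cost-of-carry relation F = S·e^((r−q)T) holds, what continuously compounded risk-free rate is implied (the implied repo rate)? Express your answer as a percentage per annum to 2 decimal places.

From F = S·e^((r−q)T): (r − q) = ln(F/S)/T
ln(5376.71/5501.48) = ln(0.977321) = -0.022940
(r − q) = -0.022940 / (484/365) = -0.017300
r = ln(F/S)/T + q = -0.017300 + 0.0540 = 0.036700
r = 3.67%

3.67%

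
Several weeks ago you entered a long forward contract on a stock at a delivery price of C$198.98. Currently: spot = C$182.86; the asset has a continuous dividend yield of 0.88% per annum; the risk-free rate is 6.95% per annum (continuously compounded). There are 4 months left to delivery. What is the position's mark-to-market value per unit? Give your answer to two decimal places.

Current fair forward for the remaining 4 months: F = S·e^((r − q)·T), (r − q) = 0.0695 − 0.0088 = 0.0607
F = 182.86 · e^(0.0607 × 4/12) = 182.86 × 1.020439 = 186.5975
Value of long forward = (F − K)·e^(−rT) = (186.5975 − 198.98) · e^(−0.0695·4/12)
= -12.3825 × 0.977100 = -12.10

-C$12.10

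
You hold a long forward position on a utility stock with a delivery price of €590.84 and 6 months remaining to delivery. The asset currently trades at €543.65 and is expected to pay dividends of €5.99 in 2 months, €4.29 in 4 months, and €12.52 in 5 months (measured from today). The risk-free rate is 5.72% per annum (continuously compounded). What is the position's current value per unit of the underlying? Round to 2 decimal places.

PV(remaining dividends) I = 5.99·e^(−0.0572·2/12) + 4.29·e^(−0.0572·4/12) + 12.52·e^(−0.0572·5/12) = 22.3673
Current forward F = (S − I)·e^(rT) = (543.65 − 22.3673)·e^(0.0572·6/12) = 521.2827 × 1.029013 = 536.4067
Value (long) = (F − K)·e^(−rT) = (536.4067 − 590.84) × 0.971805 = -52.8986
Value = -€52.90

-€52.90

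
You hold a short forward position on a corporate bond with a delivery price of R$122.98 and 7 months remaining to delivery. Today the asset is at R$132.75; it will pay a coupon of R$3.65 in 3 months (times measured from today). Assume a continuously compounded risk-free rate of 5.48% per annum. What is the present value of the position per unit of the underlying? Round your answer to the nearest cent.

PV(remaining coupons) I = 3.65·e^(−0.0548·3/12) = 3.6003
Current forward F = (S − I)·e^(rT) = (132.75 − 3.6003)·e^(0.0548·7/12) = 129.1497 × 1.032483 = 133.3449
Value (long) = (F − K)·e^(−rT) = (133.3449 − 122.98) × 0.968539 = 10.0388
Short position value = −(long value) = -R$10.04

-R$10.04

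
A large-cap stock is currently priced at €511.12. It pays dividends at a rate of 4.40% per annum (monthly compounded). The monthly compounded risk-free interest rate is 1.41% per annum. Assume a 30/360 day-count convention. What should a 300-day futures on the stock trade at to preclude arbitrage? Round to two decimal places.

€498.57

F = S · (1+r/12)^(12T) / (1+q/12)^(12T)
= 511.12 × 1.011812 / 1.037278 = 511.12 × 0.975449
F = €498.57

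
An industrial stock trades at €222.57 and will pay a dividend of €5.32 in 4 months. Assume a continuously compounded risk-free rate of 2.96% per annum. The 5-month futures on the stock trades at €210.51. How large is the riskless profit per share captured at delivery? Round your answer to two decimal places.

PV(dividends) I = 5.32·e^(−0.0296·4/12) = 5.2678
Fair futures F* = (S − I)·e^(rT) = (222.57 − 5.2678)·e^0.012333 = 217.3022 × 1.012409 = 219.9987
Market €210.51 < fair 219.9987: forward underpriced → reverse cash-and-carry (short the stock, invest proceeds at r, pay the dividends, go long the forward).
Profit at T = |F_mkt − F*| = |210.51 − 219.9987| = €9.49 per share

€9.49 per share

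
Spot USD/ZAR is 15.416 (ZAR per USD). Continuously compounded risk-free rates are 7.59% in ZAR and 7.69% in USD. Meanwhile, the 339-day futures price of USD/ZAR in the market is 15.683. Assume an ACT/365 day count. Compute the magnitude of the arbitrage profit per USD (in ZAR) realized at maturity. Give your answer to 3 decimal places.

0.281 per USD (in ZAR)

Fair futures: F* = S·e^(carry·T), with carry = (r_ZAR − r_USD) = 0.0759 − 0.0769 = -0.0010
F* = 15.416 · e^(-0.0010 × 339/365) = 15.416 · e^-0.000929 = 15.416 × 0.999071 = 15.4017
Market 15.683 > fair 15.4017: forward overpriced → cash-and-carry (buy spot, short the forward).
At maturity, profit = |F_mkt − F*| = |15.683 − 15.4017| = 0.281 per USD (in ZAR)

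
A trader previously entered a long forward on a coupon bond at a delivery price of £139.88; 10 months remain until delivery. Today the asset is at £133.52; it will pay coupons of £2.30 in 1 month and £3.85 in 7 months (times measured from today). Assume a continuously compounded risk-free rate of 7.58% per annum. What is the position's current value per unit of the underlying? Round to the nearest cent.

-£3.77

PV(remaining coupons) I = 2.30·e^(−0.0758·1/12) + 3.85·e^(−0.0758·7/12) = 5.9690
Current forward F = (S − I)·e^(rT) = (133.52 − 5.9690)·e^(0.0758·10/12) = 127.5510 × 1.065204 = 135.8678
Value (long) = (F − K)·e^(−rT) = (135.8678 − 139.88) × 0.938787 = -3.7666
Value = -£3.77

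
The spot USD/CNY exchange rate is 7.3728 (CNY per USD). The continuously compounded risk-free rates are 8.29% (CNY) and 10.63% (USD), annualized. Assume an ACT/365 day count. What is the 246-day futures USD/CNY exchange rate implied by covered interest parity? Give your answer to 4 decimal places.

7.2574

F = S·e^((r_CNY − r_USD)T) = 7.3728 · e^((0.0829 − 0.1063) × 246/365)
= 7.3728 · e^-0.015771 = 7.3728 × 0.984353
F = 7.2574 CNY per USD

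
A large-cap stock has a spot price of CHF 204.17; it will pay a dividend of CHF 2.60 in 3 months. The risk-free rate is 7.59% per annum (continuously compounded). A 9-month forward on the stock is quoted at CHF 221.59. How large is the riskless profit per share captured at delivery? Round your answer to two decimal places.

CHF 8.16 per share

PV(dividends) I = 2.60·e^(−0.0759·3/12) = 2.5511
Fair forward F* = (S − I)·e^(rT) = (204.17 − 2.5511)·e^0.056925 = 201.6189 × 1.058576 = 213.4289
Market CHF 221.59 > fair 213.4289: forward overpriced → cash-and-carry (borrow at r, buy the stock and collect the dividends, short the forward).
Profit at T = |F_mkt − F*| = |221.59 − 213.4289| = CHF 8.16 per share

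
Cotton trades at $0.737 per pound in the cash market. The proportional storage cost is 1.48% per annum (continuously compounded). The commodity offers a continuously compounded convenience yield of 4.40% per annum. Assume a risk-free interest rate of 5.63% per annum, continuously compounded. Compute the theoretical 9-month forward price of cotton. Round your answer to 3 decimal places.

Net carry = r + u − y = 0.0563 + 0.0148 − 0.0440 = 0.0271
F = S·e^((r+u−y)T) = 0.737 · e^(0.0271 × 9/12) = 0.737 · e^0.020325
= 0.737 × 1.020533 = $0.752 per pound

$0.752 per pound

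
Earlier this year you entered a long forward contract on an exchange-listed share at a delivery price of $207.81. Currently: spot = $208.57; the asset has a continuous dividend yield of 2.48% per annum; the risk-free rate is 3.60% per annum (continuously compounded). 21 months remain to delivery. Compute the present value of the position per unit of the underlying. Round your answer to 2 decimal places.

Current fair forward for the remaining 21 months: F = S·e^((r − q)·T), (r − q) = 0.0360 − 0.0248 = 0.0112
F = 208.57 · e^(0.0112 × 21/12) = 208.57 × 1.019793 = 212.6982
Value of long forward = (F − K)·e^(−rT) = (212.6982 − 207.81) · e^(−0.0360·21/12)
= 4.8882 × 0.938943 = 4.59

$4.59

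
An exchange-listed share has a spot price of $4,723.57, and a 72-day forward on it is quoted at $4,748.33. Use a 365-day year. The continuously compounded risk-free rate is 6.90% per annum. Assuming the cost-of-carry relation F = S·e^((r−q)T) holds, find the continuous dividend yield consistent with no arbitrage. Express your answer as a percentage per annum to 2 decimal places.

From F = S·e^((r−q)T): (r − q) = ln(F/S)/T
ln(4748.33/4723.57) = ln(1.005242) = 0.005228
(r − q) = 0.005228 / (72/365) = 0.026503
q = r − ln(F/S)/T = 0.0690 − 0.026503 = 0.042497
q = 4.25%

4.25%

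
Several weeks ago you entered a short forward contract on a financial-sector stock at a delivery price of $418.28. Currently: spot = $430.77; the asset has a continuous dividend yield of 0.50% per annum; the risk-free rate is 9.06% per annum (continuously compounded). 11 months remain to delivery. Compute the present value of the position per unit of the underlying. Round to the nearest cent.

-$43.85

Current fair forward for the remaining 11 months: F = S·e^((r − q)·T), (r − q) = 0.0906 − 0.0050 = 0.0856
F = 430.77 · e^(0.0856 × 11/12) = 430.77 × 1.081627 = 465.9325
Value of long forward = (F − K)·e^(−rT) = (465.9325 − 418.28) · e^(−0.0906·11/12)
= 47.6525 × 0.920305 = 43.85
Short position value = −(long value) = -$43.85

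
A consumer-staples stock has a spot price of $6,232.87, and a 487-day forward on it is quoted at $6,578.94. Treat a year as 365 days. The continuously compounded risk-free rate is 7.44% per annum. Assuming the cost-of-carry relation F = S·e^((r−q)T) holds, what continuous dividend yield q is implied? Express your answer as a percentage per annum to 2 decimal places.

From F = S·e^((r−q)T): (r − q) = ln(F/S)/T
ln(6578.94/6232.87) = ln(1.055523) = 0.054036
(r − q) = 0.054036 / (487/365) = 0.040499
q = r − ln(F/S)/T = 0.0744 − 0.040499 = 0.033901
q = 3.39%

3.39%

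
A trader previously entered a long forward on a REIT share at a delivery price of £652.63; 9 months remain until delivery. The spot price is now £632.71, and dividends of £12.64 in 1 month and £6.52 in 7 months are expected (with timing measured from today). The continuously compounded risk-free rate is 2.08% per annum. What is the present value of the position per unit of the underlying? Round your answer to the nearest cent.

-£28.88

PV(remaining dividends) I = 12.64·e^(−0.0208·1/12) + 6.52·e^(−0.0208·7/12) = 19.0595
Current forward F = (S − I)·e^(rT) = (632.71 − 19.0595)·e^(0.0208·9/12) = 613.6505 × 1.015722 = 623.2983
Value (long) = (F − K)·e^(−rT) = (623.2983 − 652.63) × 0.984521 = -28.8777
Value = -£28.88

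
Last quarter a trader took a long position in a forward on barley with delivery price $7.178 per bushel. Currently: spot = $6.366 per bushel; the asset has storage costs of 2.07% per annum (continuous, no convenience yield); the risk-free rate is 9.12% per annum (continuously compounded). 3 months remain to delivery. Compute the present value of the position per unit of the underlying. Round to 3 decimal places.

Current fair forward for the remaining 3 months: F = S·e^((r + u)·T), (r + u) = 0.0912 + 0.0207 = 0.1119
F = 6.366 · e^(0.1119 × 3/12) = 6.366 × 1.028370 = 6.5466
Value of long forward = (F − K)·e^(−rT) = (6.5466 − 7.178) · e^(−0.0912·3/12)
= -0.6314 × 0.977458 = -0.617

-$0.617 per bushel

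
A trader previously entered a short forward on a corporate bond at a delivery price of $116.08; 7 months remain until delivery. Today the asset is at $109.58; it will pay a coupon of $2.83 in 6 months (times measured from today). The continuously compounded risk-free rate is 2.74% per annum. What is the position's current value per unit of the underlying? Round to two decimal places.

PV(remaining coupons) I = 2.83·e^(−0.0274·6/12) = 2.7915
Current forward F = (S − I)·e^(rT) = (109.58 − 2.7915)·e^(0.0274·7/12) = 106.7885 × 1.016112 = 108.5091
Value (long) = (F − K)·e^(−rT) = (108.5091 − 116.08) × 0.984144 = -7.4509
Short position value = −(long value) = $7.45

$7.45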